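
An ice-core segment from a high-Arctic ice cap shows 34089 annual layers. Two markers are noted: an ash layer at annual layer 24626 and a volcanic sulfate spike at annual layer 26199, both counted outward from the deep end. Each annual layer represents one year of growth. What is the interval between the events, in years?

1573 yr

26199 − 24626 = 1573 annual layers lie between the two events.
One annual layer per year makes the interval 1573 years.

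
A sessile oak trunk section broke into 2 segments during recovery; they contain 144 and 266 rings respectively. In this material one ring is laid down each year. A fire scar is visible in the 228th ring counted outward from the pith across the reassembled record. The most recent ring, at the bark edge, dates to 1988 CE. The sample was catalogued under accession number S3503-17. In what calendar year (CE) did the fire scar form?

Total rings = 144 + 266 = 410.
The fire scar sits at ring 228 from the pith, so 410 − 228 = 182 rings formed after it.
The ring at the bark edge is 1988 CE, so the fire scar dates to 1988 − 182 = 1806 CE.

1806 CE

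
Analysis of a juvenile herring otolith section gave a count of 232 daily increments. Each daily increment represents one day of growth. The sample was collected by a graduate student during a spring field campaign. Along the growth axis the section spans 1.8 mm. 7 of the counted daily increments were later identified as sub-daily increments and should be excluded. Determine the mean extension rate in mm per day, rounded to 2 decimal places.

0.01 mm per day

Correcting the raw count gives 232 − 7 = 225 true daily increments.
1.8 mm over 225 days gives 1.8 / 225 ≈ 0.01 mm per day.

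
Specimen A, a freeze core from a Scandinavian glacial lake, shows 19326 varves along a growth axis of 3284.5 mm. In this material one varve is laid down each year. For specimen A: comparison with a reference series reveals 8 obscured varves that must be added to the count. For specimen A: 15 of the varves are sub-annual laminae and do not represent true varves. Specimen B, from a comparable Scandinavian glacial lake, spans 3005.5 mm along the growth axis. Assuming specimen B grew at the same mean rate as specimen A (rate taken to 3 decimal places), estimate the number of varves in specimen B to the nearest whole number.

Specimen A: after corrections the count is 19326 − 15 + 8 = 19319 varves.
A: Mean rate = 3284.5 mm / 19319 years ≈ 0.170 mm per year.
B spans 3005.5 / 0.170 = 17679.41 years ≈ 17679 varves.

17679 varves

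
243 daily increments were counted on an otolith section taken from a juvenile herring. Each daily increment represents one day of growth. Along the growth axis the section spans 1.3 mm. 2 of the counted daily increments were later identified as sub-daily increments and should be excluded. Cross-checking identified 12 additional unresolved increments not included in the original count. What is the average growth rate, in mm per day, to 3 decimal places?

Correcting the raw count gives 243 − 2 + 12 = 253 true daily increments.
Mean rate = 1.3 mm / 253 days ≈ 0.005 mm per day.

0.005 mm per day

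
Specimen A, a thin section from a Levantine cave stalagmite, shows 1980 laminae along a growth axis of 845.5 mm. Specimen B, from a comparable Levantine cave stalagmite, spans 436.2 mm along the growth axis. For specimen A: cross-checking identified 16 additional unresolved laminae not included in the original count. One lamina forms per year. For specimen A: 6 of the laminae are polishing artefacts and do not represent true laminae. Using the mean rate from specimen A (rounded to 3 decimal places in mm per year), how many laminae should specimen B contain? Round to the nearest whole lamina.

Specimen A: correcting the raw count gives 1980 − 6 + 16 = 1990 true laminae.
A: Extension rate ≈ 845.5 / 1990 = 0.425 mm/year.
Specimen B: 436.2 mm / 0.425 mm per year = 1026.35 years ≈ 1026 laminae.

1026 laminae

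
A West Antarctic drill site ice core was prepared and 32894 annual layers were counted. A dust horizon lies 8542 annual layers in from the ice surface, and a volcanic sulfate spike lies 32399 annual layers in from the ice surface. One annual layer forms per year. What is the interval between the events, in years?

32399 − 8542 = 23857 annual layers lie between the two events.
One annual layer per year makes the interval 23857 years.

23857 years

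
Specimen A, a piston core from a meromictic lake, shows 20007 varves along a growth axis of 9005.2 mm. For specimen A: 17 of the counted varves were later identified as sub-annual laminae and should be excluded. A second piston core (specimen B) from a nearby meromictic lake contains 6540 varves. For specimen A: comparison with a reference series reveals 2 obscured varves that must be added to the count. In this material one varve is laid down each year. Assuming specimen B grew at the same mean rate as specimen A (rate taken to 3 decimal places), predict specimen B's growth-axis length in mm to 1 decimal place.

2943.0 mm

Specimen A: correcting the raw count gives 20007 − 17 + 2 = 19992 true varves.
A: Extension rate ≈ 9005.2 / 19992 = 0.450 mm per year.
B's length ≈ 0.450 × 6540 = 2943.0 mm.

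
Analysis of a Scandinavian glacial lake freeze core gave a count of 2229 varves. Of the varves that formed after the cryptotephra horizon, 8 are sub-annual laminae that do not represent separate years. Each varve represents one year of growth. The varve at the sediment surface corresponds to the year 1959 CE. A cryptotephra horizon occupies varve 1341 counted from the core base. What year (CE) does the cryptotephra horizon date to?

The cryptotephra horizon sits at varve 1341 from the core base, so 2229 − 1341 = 888 varves formed after it.
888 − 8 false = 880 true varves after the cryptotephra horizon.
The varve at the sediment surface is 1959 CE, so the cryptotephra horizon dates to 1959 − 880 = 1079 CE.

1079 CE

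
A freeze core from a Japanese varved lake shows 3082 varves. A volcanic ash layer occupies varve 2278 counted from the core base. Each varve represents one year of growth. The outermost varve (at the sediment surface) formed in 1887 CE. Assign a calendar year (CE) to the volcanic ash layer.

1083 CE

Between varve 2278 and the sediment surface there are 3082 − 2278 = 804 varves.
1887 − 804 = 1083 CE.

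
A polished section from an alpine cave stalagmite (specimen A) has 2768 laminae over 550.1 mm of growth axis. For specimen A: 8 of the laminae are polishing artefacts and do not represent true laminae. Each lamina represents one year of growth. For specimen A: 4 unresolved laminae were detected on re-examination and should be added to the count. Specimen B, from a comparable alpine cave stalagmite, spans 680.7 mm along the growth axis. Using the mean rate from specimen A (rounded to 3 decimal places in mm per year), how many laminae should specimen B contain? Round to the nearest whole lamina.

3421 laminae

Specimen A: after corrections the count is 2768 − 8 + 4 = 2764 laminae.
A: Extension rate ≈ 550.1 / 2764 = 0.199 mm/yr.
For B, 680.7 / 0.199 = 3420.60 years ≈ 3421 laminae.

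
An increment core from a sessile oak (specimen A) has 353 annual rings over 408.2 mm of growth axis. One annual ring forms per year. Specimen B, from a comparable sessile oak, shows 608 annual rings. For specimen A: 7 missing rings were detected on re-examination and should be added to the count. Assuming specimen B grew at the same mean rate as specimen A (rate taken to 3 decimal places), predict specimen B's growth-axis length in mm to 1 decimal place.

689.5 mm

Specimen A: true annual ring count = 353 + 7 = 360.
A: Mean rate = 408.2 mm / 360 years ≈ 1.134 mm per year.
For B, 1.134 mm/year × 608 years = 689.5 mm.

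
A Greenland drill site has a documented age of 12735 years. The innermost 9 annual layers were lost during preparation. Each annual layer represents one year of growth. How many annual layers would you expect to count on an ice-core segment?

One annual layer per year gives 12735 annual layers over 12735 years.
Subtracting the 9 annual layers not captured gives 12735 − 9 = 12726 annual layers in the record.

12726 annual layers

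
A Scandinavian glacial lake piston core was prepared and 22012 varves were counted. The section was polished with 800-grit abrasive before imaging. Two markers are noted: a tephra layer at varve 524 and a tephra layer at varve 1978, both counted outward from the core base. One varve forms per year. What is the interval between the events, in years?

Separation: 1978 − 524 = 1454 varves.
That is 1454 years at one varve per year.

1454 years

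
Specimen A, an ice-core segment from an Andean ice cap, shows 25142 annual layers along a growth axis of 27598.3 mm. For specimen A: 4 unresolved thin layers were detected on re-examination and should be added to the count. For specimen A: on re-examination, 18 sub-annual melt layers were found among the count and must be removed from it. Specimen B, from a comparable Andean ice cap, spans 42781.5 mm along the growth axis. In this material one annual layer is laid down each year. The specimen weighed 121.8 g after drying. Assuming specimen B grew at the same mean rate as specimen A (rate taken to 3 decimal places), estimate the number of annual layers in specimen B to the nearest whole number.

Specimen A: correcting the raw count gives 25142 − 18 + 4 = 25128 true annual layers.
A: Mean rate = 27598.3 mm / 25128 years ≈ 1.098 mm per year.
B spans 42781.5 / 1.098 = 38963.11 years ≈ 38963 annual layers.

38963 annual layers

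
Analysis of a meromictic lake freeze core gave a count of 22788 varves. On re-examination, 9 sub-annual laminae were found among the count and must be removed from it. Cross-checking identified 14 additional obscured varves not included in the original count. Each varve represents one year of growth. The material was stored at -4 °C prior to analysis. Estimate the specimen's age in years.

22793 years

True varve count = 22788 − 9 + 14 = 22793.
One varve per year makes the duration 22793 years.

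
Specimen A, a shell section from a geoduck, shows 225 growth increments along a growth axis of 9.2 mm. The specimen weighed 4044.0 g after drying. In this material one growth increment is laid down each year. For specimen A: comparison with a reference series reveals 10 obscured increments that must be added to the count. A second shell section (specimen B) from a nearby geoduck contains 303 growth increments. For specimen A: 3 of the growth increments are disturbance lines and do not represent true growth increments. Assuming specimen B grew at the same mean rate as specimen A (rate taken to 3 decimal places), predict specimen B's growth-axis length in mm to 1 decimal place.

12.1 mm

Specimen A: correcting the raw count gives 225 − 3 + 10 = 232 true growth increments.
A: Extension rate ≈ 9.2 / 232 = 0.040 mm/year.
For B, 0.040 mm/year × 303 years = 12.1 mm.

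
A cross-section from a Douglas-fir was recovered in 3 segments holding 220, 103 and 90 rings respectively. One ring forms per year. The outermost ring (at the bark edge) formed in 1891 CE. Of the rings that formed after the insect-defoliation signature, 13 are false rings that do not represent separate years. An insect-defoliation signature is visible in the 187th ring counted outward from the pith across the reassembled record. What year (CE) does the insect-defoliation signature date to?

Total rings = 220 + 103 + 90 = 413.
The insect-defoliation signature sits at ring 187 from the pith, so 413 − 187 = 226 rings formed after it.
Removing the 13 false rings leaves 226 − 13 = 213 true rings beyond the insect-defoliation signature.
The ring at the bark edge is 1891 CE, so the insect-defoliation signature dates to 1891 − 213 = 1678 CE.

1678 CE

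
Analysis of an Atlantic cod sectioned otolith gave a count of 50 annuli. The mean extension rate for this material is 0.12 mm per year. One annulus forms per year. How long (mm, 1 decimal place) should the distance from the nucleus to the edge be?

6.0 mm

The record spans 50 years at 0.12 mm per year.
50 years at 0.12 mm/year gives 0.12 × 50 = 6.0 mm.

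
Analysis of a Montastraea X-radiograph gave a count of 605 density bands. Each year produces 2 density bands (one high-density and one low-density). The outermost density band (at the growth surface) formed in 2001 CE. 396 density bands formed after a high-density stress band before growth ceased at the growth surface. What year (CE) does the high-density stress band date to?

There are 396 density bands younger than the high-density stress band.
396 density bands at 2 per year is 396 / 2 = 198 years.
Counting back 198 years from 2001 CE places the high-density stress band in 2001 − 198 = 1803 CE.

1803 CE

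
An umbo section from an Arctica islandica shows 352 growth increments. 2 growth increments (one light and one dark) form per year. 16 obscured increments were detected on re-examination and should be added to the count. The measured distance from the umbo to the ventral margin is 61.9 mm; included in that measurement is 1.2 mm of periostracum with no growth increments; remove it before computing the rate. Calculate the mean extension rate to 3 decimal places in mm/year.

0.330 mm/year

True growth increment count = 352 + 16 = 368.
368 growth increments at 2 per year is 368 / 2 = 184 years.
Net length = 61.9 − 1.2 = 60.7 mm.
Extension rate ≈ 60.7 / 184 = 0.330 mm/year.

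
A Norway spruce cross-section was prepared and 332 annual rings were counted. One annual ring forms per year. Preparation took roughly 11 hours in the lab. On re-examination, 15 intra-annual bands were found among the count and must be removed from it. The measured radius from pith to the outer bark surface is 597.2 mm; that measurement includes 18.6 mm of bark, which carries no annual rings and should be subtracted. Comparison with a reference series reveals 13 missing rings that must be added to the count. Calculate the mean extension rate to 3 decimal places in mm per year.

1.753 mm per year

Correcting the raw count gives 332 − 15 + 13 = 330 true annual rings.
Net length = 597.2 − 18.6 = 578.6 mm.
578.6 mm over 330 years gives 578.6 / 330 ≈ 1.753 mm per year.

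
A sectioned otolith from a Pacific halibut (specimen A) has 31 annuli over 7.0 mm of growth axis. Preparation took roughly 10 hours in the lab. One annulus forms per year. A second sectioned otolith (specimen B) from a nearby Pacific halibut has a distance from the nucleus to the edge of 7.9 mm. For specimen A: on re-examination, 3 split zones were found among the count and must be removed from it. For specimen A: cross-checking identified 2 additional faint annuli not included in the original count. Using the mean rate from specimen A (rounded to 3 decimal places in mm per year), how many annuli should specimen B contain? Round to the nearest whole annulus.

Specimen A: after corrections the count is 31 − 3 + 2 = 30 annuli.
A: Extension rate ≈ 7.0 / 30 = 0.233 mm/year.
B spans 7.9 / 0.233 = 33.91 years ≈ 34 annuli.

34 annuli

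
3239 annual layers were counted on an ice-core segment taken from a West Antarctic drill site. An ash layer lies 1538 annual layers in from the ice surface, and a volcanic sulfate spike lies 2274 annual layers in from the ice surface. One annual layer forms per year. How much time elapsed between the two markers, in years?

736 yr

2274 − 1538 = 736 annual layers lie between the two events.
At one annual layer per year, 736 years elapsed between them.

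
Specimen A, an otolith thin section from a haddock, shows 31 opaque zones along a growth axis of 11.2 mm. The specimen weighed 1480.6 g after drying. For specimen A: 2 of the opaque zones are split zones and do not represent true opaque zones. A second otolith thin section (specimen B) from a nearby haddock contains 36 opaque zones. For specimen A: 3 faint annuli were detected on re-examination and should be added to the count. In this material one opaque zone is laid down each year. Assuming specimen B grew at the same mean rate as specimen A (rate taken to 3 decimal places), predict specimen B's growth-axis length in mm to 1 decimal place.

12.6 mm

Specimen A: correcting the raw count gives 31 − 2 + 3 = 32 true opaque zones.
A: 11.2 mm over 32 years gives 11.2 / 32 ≈ 0.350 mm per year.
Length of B = 0.350 × 36 = 12.6 mm.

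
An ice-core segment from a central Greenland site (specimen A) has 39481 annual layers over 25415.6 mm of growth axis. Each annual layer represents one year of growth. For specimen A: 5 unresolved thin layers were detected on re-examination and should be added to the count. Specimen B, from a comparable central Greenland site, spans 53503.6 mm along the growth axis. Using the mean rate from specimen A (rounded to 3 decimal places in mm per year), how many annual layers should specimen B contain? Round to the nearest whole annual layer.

83080 annual layers

Specimen A: correcting the raw count gives 39481 + 5 = 39486 true annual layers.
A: Extension rate ≈ 25415.6 / 39486 = 0.644 mm/year.
B spans 53503.6 / 0.644 = 83080.12 years ≈ 83080 annual layers.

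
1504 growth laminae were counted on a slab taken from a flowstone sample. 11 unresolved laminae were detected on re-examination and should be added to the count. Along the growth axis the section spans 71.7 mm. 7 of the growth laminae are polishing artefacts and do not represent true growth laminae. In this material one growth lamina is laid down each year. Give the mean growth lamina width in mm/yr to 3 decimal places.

0.048 mm/yr

Correcting the raw count gives 1504 − 7 + 11 = 1508 true growth laminae.
71.7 mm over 1508 years gives 71.7 / 1508 ≈ 0.048 mm/yr.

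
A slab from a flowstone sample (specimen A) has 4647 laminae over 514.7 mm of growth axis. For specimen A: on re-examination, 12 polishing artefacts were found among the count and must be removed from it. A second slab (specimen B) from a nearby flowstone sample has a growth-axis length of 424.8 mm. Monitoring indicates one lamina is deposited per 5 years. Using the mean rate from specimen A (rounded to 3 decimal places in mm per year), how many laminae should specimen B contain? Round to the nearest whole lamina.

3862 laminae

Specimen A: after corrections the count is 4647 − 12 = 4635 laminae.
Specimen A: at 5 years per lamina, 4635 × 5 = 23175 years.
A: 514.7 mm over 23175 years gives 514.7 / 23175 ≈ 0.022 mm/year.
Specimen B: 424.8 mm / 0.022 mm per year = 19309.09 years; at 5 years per lamina that is 19309.09 / 5 ≈ 3862 laminae.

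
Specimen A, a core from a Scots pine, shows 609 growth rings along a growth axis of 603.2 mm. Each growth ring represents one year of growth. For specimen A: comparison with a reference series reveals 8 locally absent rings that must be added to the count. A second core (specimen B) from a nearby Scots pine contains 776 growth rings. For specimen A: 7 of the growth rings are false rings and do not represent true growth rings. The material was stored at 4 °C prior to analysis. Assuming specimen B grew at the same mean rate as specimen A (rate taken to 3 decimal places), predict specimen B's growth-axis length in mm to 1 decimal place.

767.5 mm

Specimen A: true growth ring count = 609 − 7 + 8 = 610.
A: 603.2 mm over 610 years gives 603.2 / 610 ≈ 0.989 mm/yr.
B's length ≈ 0.989 × 776 = 767.5 mm.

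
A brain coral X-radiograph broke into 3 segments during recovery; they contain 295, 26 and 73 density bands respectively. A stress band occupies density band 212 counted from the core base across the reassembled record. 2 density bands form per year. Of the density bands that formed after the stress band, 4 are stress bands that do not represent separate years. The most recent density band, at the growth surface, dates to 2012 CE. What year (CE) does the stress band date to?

1923 CE

Total density bands = 295 + 26 + 73 = 394.
The stress band sits at density band 212 from the core base, so 394 − 212 = 182 density bands formed after it.
182 − 4 false = 178 true density bands after the stress band.
With 2 density bands per year, 178 / 2 = 89 years.
The density band at the growth surface is 2012 CE, so the stress band dates to 2012 − 89 = 1923 CE.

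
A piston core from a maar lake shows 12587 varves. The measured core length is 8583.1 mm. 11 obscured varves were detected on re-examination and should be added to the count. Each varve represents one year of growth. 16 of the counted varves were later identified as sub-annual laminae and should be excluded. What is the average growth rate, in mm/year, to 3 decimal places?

0.682 mm/year

Correcting the raw count gives 12587 − 16 + 11 = 12582 true varves.
Mean rate = 8583.1 mm / 12582 years ≈ 0.682 mm/year.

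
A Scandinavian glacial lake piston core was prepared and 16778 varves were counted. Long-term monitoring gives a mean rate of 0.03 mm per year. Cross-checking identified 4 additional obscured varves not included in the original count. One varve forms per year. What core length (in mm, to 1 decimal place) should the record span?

Adjusted count: 16778 + 4 = 16782 varves.
Length ≈ 0.03 × 16782 = 503.5 mm.

503.5 mm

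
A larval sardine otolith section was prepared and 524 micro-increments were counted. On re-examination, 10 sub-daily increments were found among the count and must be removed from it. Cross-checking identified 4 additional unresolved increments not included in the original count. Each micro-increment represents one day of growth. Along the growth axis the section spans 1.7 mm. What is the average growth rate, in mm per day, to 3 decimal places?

Correcting the raw count gives 524 − 10 + 4 = 518 true micro-increments.
1.7 mm over 518 days gives 1.7 / 518 ≈ 0.003 mm per day.

0.003 mm per day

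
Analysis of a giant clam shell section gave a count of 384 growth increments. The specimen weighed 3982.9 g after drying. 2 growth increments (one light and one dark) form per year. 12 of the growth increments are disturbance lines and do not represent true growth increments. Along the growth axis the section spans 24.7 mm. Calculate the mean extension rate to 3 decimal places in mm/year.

0.133 mm/year

True growth increment count = 384 − 12 = 372.
372 growth increments at 2 per year is 372 / 2 = 186 years.
24.7 mm over 186 years gives 24.7 / 186 ≈ 0.133 mm/year.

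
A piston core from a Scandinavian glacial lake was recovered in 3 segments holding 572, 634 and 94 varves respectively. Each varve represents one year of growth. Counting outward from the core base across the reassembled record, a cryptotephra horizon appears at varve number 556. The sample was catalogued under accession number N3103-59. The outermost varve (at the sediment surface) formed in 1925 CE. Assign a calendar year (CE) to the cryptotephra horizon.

Total varves = 572 + 634 + 94 = 1300.
The cryptotephra horizon sits at varve 556 from the core base, so 1300 − 556 = 744 varves formed after it.
Counting back 744 years from 1925 CE places the cryptotephra horizon in 1925 − 744 = 1181 CE.

1181 CE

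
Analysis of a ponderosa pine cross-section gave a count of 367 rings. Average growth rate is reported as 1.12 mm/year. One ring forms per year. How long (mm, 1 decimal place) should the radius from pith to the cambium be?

The record spans 367 years at 1.12 mm per year.
Predicted length = 1.12 mm/year × 367 years = 411.0 mm.

411.0 mm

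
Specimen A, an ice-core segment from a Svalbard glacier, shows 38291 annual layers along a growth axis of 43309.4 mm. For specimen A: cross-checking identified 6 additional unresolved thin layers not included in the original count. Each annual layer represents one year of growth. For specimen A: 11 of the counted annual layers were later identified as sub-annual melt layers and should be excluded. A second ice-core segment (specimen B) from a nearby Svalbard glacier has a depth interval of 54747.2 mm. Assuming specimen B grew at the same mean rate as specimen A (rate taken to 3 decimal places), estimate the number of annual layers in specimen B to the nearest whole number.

48406 annual layers

Specimen A: true annual layer count = 38291 − 11 + 6 = 38286.
A: Mean rate = 43309.4 mm / 38286 years ≈ 1.131 mm/yr.
B spans 54747.2 / 1.131 = 48406.01 years ≈ 48406 annual layers.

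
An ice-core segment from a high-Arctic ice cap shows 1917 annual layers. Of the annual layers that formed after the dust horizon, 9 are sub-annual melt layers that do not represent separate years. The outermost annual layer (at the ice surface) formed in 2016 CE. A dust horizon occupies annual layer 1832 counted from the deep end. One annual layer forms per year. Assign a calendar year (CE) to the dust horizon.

1940 CE

1917 − 1832 = 85 annual layers lie beyond the dust horizon toward the ice surface.
Excluding 9 false annual layers: 85 − 9 = 76.
The annual layer at the ice surface is 2016 CE, so the dust horizon dates to 2016 − 76 = 1940 CE.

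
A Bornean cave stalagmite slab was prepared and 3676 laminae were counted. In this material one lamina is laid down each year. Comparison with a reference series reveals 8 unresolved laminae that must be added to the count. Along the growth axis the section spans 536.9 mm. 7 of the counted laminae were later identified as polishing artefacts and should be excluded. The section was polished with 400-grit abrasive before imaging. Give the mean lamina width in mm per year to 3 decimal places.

True lamina count = 3676 − 7 + 8 = 3677.
Mean rate = 536.9 mm / 3677 years ≈ 0.146 mm per year.

0.146 mm per year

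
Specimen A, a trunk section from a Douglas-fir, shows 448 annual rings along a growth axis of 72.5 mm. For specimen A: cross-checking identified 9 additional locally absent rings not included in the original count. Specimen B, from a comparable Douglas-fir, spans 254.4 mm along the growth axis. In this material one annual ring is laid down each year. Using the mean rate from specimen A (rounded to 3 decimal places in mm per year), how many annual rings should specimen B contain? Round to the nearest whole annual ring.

1600 annual rings

Specimen A: after corrections the count is 448 + 9 = 457 annual rings.
A: Extension rate ≈ 72.5 / 457 = 0.159 mm/yr.
B spans 254.4 / 0.159 = 1600.00 years ≈ 1600 annual rings.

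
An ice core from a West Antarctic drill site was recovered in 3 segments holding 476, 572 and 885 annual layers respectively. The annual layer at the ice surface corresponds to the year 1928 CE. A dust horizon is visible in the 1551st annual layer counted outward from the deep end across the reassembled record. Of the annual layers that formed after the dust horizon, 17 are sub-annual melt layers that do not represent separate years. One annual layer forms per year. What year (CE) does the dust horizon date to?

1563 CE

Total annual layers = 476 + 572 + 885 = 1933.
Between annual layer 1551 and the ice surface there are 1933 − 1551 = 382 annual layers.
Removing the 17 false annual layers leaves 382 − 17 = 365 true annual layers beyond the dust horizon.
The annual layer at the ice surface is 1928 CE, so the dust horizon dates to 1928 − 365 = 1563 CE.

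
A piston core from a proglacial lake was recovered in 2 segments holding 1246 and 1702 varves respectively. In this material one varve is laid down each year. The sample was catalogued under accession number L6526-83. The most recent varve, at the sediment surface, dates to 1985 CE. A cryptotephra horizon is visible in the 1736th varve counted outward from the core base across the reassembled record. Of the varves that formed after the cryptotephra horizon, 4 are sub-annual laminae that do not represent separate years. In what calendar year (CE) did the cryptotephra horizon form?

Total varves = 1246 + 1702 = 2948.
2948 − 1736 = 1212 varves lie beyond the cryptotephra horizon toward the sediment surface.
1212 − 4 false = 1208 true varves after the cryptotephra horizon.
Counting back 1208 years from 1985 CE places the cryptotephra horizon in 1985 − 1208 = 777 CE.

777 CE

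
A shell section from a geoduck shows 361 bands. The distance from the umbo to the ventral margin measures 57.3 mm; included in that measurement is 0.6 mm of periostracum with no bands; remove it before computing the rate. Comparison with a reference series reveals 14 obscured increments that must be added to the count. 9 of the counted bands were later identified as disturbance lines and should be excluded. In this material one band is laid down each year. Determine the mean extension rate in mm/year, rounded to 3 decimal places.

Adjusted count: 361 − 9 + 14 = 366 bands.
The growth record spans 57.3 − 0.6 = 56.7 mm.
Mean rate = 56.7 mm / 366 years ≈ 0.155 mm/year.

0.155 mm/year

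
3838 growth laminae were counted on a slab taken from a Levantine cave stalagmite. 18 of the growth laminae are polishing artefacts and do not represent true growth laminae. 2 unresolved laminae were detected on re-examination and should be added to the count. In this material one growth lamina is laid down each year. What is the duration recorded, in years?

3822 years

After corrections the count is 3838 − 18 + 2 = 3822 growth laminae.
With a one-to-one growth lamina periodicity this is 3822 years.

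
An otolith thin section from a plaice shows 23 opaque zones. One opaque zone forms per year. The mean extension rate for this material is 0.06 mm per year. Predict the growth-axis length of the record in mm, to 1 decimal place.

The record spans 23 years at 0.06 mm per year.
Length ≈ 0.06 × 23 = 1.4 mm.

1.4 mm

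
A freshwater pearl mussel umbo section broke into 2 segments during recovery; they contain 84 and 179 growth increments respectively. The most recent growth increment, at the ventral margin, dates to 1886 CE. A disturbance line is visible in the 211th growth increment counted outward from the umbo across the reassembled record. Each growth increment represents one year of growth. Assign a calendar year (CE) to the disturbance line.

1834 CE

Total growth increments = 84 + 179 = 263.
The disturbance line sits at growth increment 211 from the umbo, so 263 − 211 = 52 growth increments formed after it.
The growth increment at the ventral margin is 1886 CE, so the disturbance line dates to 1886 − 52 = 1834 CE.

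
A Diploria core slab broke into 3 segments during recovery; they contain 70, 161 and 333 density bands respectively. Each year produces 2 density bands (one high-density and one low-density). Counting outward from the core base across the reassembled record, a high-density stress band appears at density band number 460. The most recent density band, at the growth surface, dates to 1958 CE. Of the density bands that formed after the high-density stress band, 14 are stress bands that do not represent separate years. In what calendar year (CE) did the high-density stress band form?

Total density bands = 70 + 161 + 333 = 564.
Between density band 460 and the growth surface there are 564 − 460 = 104 density bands.
104 − 14 false = 90 true density bands after the high-density stress band.
90 density bands at 2 per year is 90 / 2 = 45 years.
1958 − 45 = 1913 CE.

1913 CE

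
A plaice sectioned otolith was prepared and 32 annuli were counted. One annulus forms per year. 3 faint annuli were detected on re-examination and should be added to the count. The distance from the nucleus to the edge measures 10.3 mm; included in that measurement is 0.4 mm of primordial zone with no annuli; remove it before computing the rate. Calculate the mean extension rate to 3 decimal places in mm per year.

0.283 mm per year

Correcting the raw count gives 32 + 3 = 35 true annuli.
The growth record spans 10.3 − 0.4 = 9.9 mm.
9.9 mm over 35 years gives 9.9 / 35 ≈ 0.283 mm per year.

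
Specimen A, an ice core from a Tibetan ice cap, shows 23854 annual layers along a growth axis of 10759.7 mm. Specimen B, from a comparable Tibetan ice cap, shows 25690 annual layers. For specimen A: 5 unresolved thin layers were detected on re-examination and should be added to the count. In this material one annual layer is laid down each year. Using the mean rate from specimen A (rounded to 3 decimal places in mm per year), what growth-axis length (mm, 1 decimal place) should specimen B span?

11586.2 mm

Specimen A: true annual layer count = 23854 + 5 = 23859.
A: Mean rate = 10759.7 mm / 23859 years ≈ 0.451 mm/year.
B's length ≈ 0.451 × 25690 = 11586.2 mm.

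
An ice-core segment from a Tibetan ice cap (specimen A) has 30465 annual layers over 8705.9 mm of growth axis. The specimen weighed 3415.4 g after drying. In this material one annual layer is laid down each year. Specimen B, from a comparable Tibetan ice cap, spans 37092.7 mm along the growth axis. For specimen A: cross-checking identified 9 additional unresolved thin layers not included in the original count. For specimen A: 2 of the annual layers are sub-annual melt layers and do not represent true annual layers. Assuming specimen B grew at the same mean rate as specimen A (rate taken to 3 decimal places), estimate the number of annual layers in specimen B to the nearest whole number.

129695 annual layers

Specimen A: adjusted count: 30465 − 2 + 9 = 30472 annual layers.
A: Extension rate ≈ 8705.9 / 30472 = 0.286 mm per year.
Specimen B: 37092.7 mm / 0.286 mm per year = 129694.76 years ≈ 129695 annual layers.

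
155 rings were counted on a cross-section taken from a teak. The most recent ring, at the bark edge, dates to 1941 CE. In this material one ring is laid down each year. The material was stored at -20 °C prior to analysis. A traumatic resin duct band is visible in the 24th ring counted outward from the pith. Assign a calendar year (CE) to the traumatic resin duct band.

1810 CE

155 − 24 = 131 rings lie beyond the traumatic resin duct band toward the bark edge.
Counting back 131 years from 1941 CE places the traumatic resin duct band in 1941 − 131 = 1810 CE.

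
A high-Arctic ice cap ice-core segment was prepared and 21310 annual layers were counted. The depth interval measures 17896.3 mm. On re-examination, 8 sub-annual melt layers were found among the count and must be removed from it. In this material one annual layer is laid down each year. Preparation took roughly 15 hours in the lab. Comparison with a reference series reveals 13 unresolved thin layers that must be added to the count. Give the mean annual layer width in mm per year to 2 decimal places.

True annual layer count = 21310 − 8 + 13 = 21315.
17896.3 mm over 21315 years gives 17896.3 / 21315 ≈ 0.84 mm per year.

0.84 mm per year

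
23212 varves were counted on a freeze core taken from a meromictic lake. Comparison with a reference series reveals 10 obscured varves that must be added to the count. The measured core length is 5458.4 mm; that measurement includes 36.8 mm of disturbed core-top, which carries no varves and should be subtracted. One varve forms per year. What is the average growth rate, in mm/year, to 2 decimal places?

Correcting the raw count gives 23212 + 10 = 23222 true varves.
The growth record spans 5458.4 − 36.8 = 5421.6 mm.
Extension rate ≈ 5421.6 / 23222 = 0.23 mm/year.

0.23 mm/year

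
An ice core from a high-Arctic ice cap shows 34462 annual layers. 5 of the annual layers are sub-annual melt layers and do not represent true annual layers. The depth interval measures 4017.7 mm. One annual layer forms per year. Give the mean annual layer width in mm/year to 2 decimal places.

0.12 mm/year

True annual layer count = 34462 − 5 = 34457.
Mean rate = 4017.7 mm / 34457 years ≈ 0.12 mm/year.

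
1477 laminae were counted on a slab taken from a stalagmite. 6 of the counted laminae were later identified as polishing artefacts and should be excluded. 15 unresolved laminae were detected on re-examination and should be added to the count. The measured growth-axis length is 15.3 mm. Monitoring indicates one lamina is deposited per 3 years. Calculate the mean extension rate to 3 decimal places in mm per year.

After corrections the count is 1477 − 6 + 15 = 1486 laminae.
1486 laminae at 3 years each span 1486 × 3 = 4458 years.
Mean rate = 15.3 mm / 4458 years ≈ 0.003 mm per year.

0.003 mm per year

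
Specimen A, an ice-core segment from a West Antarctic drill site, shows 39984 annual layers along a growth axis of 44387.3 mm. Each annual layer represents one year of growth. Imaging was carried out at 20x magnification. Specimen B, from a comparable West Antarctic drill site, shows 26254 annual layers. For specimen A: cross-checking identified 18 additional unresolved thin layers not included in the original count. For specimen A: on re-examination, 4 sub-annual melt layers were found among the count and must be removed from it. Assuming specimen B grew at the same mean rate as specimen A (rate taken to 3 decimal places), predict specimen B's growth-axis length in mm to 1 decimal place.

Specimen A: adjusted count: 39984 − 4 + 18 = 39998 annual layers.
A: Extension rate ≈ 44387.3 / 39998 = 1.110 mm/year.
For B, 1.110 mm/year × 26254 years = 29141.9 mm.

29141.9 mm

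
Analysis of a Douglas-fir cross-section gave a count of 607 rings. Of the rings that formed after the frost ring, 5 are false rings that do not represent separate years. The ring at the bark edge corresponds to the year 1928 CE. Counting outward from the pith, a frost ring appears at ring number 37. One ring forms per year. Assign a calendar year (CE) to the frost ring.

1363 CE

The frost ring sits at ring 37 from the pith, so 607 − 37 = 570 rings formed after it.
Excluding 5 false rings: 570 − 5 = 565.
Counting back 565 years from 1928 CE places the frost ring in 1928 − 565 = 1363 CE.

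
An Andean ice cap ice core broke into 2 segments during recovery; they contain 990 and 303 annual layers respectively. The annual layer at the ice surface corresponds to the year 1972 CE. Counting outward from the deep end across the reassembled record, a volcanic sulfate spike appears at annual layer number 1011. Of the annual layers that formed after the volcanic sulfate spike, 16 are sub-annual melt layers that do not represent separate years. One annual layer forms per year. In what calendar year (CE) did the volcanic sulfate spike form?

Total annual layers = 990 + 303 = 1293.
1293 − 1011 = 282 annual layers lie beyond the volcanic sulfate spike toward the ice surface.
Removing the 16 false annual layers leaves 282 − 16 = 266 true annual layers beyond the volcanic sulfate spike.
Counting back 266 years from 1972 CE places the volcanic sulfate spike in 1972 − 266 = 1706 CE.

1706 CE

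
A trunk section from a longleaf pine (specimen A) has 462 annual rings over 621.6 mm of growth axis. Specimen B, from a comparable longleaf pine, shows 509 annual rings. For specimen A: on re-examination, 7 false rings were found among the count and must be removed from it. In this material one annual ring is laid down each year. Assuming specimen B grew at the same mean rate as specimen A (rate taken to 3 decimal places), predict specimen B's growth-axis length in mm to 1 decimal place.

Specimen A: adjusted count: 462 − 7 = 455 annual rings.
A: 621.6 mm over 455 years gives 621.6 / 455 ≈ 1.366 mm/yr.
Length of B = 1.366 × 509 = 695.3 mm.

695.3 mm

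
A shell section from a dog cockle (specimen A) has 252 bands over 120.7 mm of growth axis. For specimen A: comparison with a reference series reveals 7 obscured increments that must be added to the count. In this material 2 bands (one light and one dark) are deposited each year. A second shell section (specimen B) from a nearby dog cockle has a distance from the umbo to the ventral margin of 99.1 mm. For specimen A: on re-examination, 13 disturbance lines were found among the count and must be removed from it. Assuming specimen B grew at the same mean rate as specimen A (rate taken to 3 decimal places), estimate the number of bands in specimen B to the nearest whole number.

Specimen A: adjusted count: 252 − 13 + 7 = 246 bands.
Specimen A: with 2 bands per year, 246 / 2 = 123 years.
A: Mean rate = 120.7 mm / 123 years ≈ 0.981 mm/yr.
B spans 99.1 / 0.981 = 101.02 years; at 2 bands per year that is 101.02 × 2 ≈ 202 bands.

202 bands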